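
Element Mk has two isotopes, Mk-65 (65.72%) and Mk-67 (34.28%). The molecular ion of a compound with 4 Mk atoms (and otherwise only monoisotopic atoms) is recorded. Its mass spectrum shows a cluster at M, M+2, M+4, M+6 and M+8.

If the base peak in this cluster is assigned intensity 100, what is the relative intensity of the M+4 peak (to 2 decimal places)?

(0.6572 + 0.3428)^4 gives M 0.1865, M+2 0.3892, M+4 0.3045, M+6 0.1059, M+8 0.0138; the largest is M+2.
P(M+2) = C(4,1) × 0.6572^3 × 0.3428^1 = 4 × 0.28385246 × 0.3428 = 0.389218 (base)
P(M+4) = C(4,2) × 0.6572^2 × 0.3428^2 = 6 × 0.43191184 × 0.11751184 = 0.304529
Relative intensity = 0.304529 / 0.389218 × 100 = 78.24

78.24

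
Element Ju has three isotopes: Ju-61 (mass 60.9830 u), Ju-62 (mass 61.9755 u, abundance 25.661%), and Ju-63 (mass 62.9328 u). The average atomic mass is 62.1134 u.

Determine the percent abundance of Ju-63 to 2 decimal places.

The remaining 74.339% is split between Ju-61 (fraction x) and Ju-63 (fraction 0.74339 − x).
Substituting: 60.9830x + 62.9328(0.74339 − x) = 46.209866945
(60.9830 − 62.9328)x = -0.573747247  ⇒  x = 0.29426, y = 0.44913
Ju-61: 29.43%, Ju-63: 44.91%.

44.91%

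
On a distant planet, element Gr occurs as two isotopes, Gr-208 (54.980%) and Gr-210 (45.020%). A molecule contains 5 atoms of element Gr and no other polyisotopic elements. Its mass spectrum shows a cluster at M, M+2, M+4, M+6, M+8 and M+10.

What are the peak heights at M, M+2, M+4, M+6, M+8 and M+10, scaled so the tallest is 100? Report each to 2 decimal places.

14.91 : 61.06 : 100.00 : 81.88 : 33.53 : 5.49

Expanding (0.54980 + 0.45020)^5:
P(M) = 0.54980^5 = 0.050237
P(M+2) = 5 × 0.54980^4 × 0.45020^1 = 0.205681
P(M+4) = 10 × 0.54980^3 × 0.45020^2 = 0.336841
P(M+6) = 10 × 0.54980^2 × 0.45020^3 = 0.275820
P(M+8) = 5 × 0.54980^1 × 0.45020^4 = 0.112927
P(M+10) = 0.45020^5 = 0.018494
The M+4 peak is largest (0.336841); scaling to 100 gives 14.91 : 61.06 : 100.00 : 81.88 : 33.53 : 5.49.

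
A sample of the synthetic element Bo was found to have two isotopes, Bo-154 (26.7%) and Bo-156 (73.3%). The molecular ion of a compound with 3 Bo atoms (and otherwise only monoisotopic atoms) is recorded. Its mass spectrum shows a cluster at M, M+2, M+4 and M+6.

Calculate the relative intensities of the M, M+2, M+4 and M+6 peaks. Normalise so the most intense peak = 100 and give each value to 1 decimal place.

4.4 : 36.4 : 100.0 : 91.5

Each Bo atom is independently Bo-154 (p = 0.267) or Bo-156 (q = 0.733); the cluster is the binomial expansion (p + q)^3.
P(M) = 0.267^3 = 0.019034
P(M+2) = 3 × 0.267^2 × 0.733^1 = 0.156765
P(M+4) = 3 × 0.267^1 × 0.733^2 = 0.430368
P(M+6) = 0.733^3 = 0.393833
The M+4 peak is largest (0.430368); scaling to 100 gives 4.4 : 36.4 : 100.0 : 91.5.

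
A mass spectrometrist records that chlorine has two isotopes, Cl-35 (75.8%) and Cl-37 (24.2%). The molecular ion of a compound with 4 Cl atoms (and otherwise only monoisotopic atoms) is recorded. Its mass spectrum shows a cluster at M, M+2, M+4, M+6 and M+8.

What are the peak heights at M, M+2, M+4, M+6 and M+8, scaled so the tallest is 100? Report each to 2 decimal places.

Expanding (0.758 + 0.242)^4:
P(M) = 0.758^4 = 0.330124
P(M+2) = 4 × 0.758^3 × 0.242^1 = 0.421583
P(M+4) = 6 × 0.758^2 × 0.242^2 = 0.201893
P(M+6) = 4 × 0.758^1 × 0.242^3 = 0.042971
P(M+8) = 0.242^4 = 0.003430
The M+2 peak is largest (0.421583); scaling to 100 gives 78.31 : 100.00 : 47.89 : 10.19 : 0.81.

78.31 : 100.00 : 47.89 : 10.19 : 0.81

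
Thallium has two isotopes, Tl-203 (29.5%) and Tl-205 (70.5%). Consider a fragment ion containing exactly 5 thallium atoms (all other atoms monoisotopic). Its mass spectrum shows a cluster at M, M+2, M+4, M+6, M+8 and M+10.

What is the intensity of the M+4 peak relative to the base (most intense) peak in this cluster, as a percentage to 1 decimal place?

Binomial terms of (0.295 + 0.705)^5: M 0.0022, M+2 0.0267, M+4 0.1276, M+6 0.3049, M+8 0.3644, M+10 0.1742 → M+8 is the base peak.
P(M+8) = C(5,4) × 0.295^1 × 0.705^4 = 5 × 0.2950 × 0.24703385 = 0.364375 (base)
P(M+4) = C(5,2) × 0.295^3 × 0.705^2 = 10 × 0.02567237 × 0.497025 = 0.127598
Relative intensity = 0.127598 / 0.364375 × 100 = 35.0

35.0%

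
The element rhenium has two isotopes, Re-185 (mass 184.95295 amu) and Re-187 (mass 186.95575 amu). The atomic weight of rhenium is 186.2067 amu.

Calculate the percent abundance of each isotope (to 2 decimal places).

Writing the weighted mean with unknown fraction x of Re-185:
184.95295·x + 186.95575·(1 − x) = 186.2067
(184.95295 − 186.95575)·x = 186.2067 − 186.95575
x = -0.74905 / -2.00280 = 0.37400 → 37.40% Re-185, 62.60% Re-187.

Re-185: 37.40%, Re-187: 62.60%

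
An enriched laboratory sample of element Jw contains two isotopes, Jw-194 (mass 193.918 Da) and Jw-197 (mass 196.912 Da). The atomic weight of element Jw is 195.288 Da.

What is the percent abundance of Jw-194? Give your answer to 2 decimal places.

With x = fraction of Jw-194 (so Jw-197 is 1 − x):
193.918·x + 196.912·(1 − x) = 195.288
(193.918 − 196.912)·x = 195.288 − 196.912
x = -1.624 / -2.994 = 0.54242 → 54.24% Jw-194, 45.76% Jw-197.

54.24%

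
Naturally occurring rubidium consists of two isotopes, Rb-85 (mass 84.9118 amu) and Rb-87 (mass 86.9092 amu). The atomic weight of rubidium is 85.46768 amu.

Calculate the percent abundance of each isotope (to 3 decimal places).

Rb-85: 72.170%, Rb-87: 27.830%

With x = fraction of Rb-85 (so Rb-87 is 1 − x):
84.9118·x + 86.9092·(1 − x) = 85.46768
(84.9118 − 86.9092)·x = 85.46768 − 86.9092
x = -1.44152 / -1.9974 = 0.72170 → 72.170% Rb-85, 27.830% Rb-87.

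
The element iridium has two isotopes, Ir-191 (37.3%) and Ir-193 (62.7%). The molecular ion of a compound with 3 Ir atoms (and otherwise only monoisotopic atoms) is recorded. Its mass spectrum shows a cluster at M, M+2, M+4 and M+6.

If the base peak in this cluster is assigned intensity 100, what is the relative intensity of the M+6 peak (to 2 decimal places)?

56.03

(0.373 + 0.627)^3 gives M 0.0519, M+2 0.2617, M+4 0.4399, M+6 0.2465; the largest is M+4.
P(M+4) = C(3,2) × 0.373^1 × 0.627^2 = 3 × 0.3730 × 0.393129 = 0.439911 (base)
P(M+6) = C(3,3) × 0.373^0 × 0.627^3 = 1 × 1.0000 × 0.24649188 = 0.246492
Relative intensity = 0.246492 / 0.439911 × 100 = 56.03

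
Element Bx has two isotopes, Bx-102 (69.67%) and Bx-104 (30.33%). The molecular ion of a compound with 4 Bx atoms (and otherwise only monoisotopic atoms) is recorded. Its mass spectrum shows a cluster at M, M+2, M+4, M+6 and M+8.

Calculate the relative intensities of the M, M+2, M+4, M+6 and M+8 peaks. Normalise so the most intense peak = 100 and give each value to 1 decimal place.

57.4 : 100.0 : 65.3 : 19.0 : 2.1

The 4 Bx atoms are independent, so intensities follow the terms of (0.6967 + 0.3033)^4.
P(M) = 0.6967^4 = 0.235604
P(M+2) = 4 × 0.6967^3 × 0.3033^1 = 0.410270
P(M+4) = 6 × 0.6967^2 × 0.3033^2 = 0.267909
P(M+6) = 4 × 0.6967^1 × 0.3033^3 = 0.077754
P(M+8) = 0.3033^4 = 0.008462
The M+2 peak is largest (0.410270); scaling to 100 gives 57.4 : 100.0 : 65.3 : 19.0 : 2.1.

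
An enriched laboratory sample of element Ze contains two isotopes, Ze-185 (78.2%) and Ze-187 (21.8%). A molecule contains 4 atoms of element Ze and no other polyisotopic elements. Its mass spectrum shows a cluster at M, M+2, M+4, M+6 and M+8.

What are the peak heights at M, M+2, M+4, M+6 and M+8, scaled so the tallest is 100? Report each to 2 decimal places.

89.68 : 100.00 : 41.82 : 7.77 : 0.54

The 4 Ze atoms are independent, so intensities follow the terms of (0.782 + 0.218)^4.
P(M) = 0.782^4 = 0.373962
P(M+2) = 4 × 0.782^3 × 0.218^1 = 0.417001
P(M+4) = 6 × 0.782^2 × 0.218^2 = 0.174372
P(M+6) = 4 × 0.782^1 × 0.218^3 = 0.032407
P(M+8) = 0.218^4 = 0.002259
The M+2 peak is largest (0.417001); scaling to 100 gives 89.68 : 100.00 : 41.82 : 7.77 : 0.54.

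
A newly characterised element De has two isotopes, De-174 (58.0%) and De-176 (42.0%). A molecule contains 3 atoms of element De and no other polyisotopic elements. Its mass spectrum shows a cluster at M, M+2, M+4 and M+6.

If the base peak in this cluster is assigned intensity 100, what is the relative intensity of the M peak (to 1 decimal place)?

46.0

(0.580 + 0.420)^3 gives M 0.1951, M+2 0.4239, M+4 0.3069, M+6 0.0741; the largest is M+2.
P(M+2) = C(3,1) × 0.580^2 × 0.420^1 = 3 × 0.3364 × 0.4200 = 0.423864 (base)
P(M) = C(3,0) × 0.580^3 × 0.420^0 = 1 × 0.195112 × 1.0000 = 0.195112
Relative intensity = 0.195112 / 0.423864 × 100 = 46.0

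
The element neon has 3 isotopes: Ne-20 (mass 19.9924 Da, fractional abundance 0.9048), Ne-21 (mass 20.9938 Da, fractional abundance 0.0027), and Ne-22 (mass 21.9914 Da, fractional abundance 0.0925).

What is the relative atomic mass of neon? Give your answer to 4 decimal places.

The abundance-weighted mean is 0.9048 × 19.9924 + 0.0027 × 20.9938 + 0.0925 × 21.9914
= 18.08912 + 0.05668 + 2.03420 = 20.18000 Da

20.1800 Da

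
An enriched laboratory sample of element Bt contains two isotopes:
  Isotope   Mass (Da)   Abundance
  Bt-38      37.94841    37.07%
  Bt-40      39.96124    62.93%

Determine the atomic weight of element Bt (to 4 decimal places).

39.2151 Da

Weight each isotope mass by its fractional abundance: 0.3707 × 37.94841 + 0.6293 × 39.96124
= 14.067476 + 25.147608 = 39.215084 Da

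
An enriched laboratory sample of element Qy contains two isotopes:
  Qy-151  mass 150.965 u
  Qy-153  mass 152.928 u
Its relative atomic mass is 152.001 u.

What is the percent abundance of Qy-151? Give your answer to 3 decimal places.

Writing the weighted mean with unknown fraction x of Qy-151:
150.965·x + 152.928·(1 − x) = 152.001
(150.965 − 152.928)·x = 152.001 − 152.928
x = -0.927 / -1.963 = 0.47224 → 47.224% Qy-151, 52.776% Qy-153.

47.224%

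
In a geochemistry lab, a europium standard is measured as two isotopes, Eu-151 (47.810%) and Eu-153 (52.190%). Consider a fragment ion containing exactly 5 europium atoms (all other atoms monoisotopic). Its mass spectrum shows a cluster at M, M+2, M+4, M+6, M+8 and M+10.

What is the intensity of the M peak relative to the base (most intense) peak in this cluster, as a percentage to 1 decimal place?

7.7%

Term probabilities: M 0.0250, M+2 0.1363, M+4 0.2977, M+6 0.3249, M+8 0.1774, M+10 0.0387. Base peak = M+6.
P(M+6) = C(5,3) × 0.47810^2 × 0.52190^3 = 10 × 0.22857961 × 0.14215492 = 0.324937 (base)
P(M) = C(5,0) × 0.47810^5 × 0.52190^0 = 1 × 0.02498007 × 1.0000 = 0.024980
Relative intensity = 0.024980 / 0.324937 × 100 = 7.7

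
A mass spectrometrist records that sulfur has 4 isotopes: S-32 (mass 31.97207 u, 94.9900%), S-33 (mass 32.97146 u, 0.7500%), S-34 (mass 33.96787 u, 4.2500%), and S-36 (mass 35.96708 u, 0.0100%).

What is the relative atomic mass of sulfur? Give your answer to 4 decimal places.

32.0648 u

Weight each isotope mass by its fractional abundance: 0.949900 × 31.97207 + 0.007500 × 32.97146 + 0.042500 × 33.96787 + 0.000100 × 35.96708
= 30.370269 + 0.247286 + 1.443634 + 0.003597 = 32.064786 u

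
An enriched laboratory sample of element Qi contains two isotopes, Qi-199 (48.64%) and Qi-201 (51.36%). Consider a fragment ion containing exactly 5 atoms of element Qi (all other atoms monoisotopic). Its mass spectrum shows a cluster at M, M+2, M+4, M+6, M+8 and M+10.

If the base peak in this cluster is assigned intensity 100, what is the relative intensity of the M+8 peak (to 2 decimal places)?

Binomial terms of (0.4864 + 0.5136)^5: M 0.0272, M+2 0.1437, M+4 0.3036, M+6 0.3205, M+8 0.1692, M+10 0.0357 → M+6 is the base peak.
P(M+6) = C(5,3) × 0.4864^2 × 0.5136^3 = 10 × 0.23658496 × 0.13547996 = 0.320525 (base)
P(M+8) = C(5,4) × 0.4864^1 × 0.5136^4 = 5 × 0.4864 × 0.06958251 = 0.169225
Relative intensity = 0.169225 / 0.320525 × 100 = 52.80

52.80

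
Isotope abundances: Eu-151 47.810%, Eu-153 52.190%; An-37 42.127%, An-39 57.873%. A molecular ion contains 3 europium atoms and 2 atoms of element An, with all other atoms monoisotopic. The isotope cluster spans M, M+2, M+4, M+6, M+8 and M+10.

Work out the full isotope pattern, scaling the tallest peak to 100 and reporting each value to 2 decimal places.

5.78 : 34.80 : 83.57 : 100.00 : 59.65 : 14.19

Europium pattern (n=3): 0.10928391 : 0.3578871 : 0.39067407 : 0.14215492
Element An pattern (n=2): 0.17746841 : 0.48760317 : 0.33492841
Convolve the two distributions (both contribute in 2-u steps):
  M: 0.10928391×0.17746841 = 0.019394
  M+2: 0.10928391×0.48760317 + 0.3578871×0.17746841 = 0.116801
  M+4: 0.10928391×0.33492841 + 0.3578871×0.48760317 + 0.39067407×0.17746841 = 0.280441
  M+6: 0.3578871×0.33492841 + 0.39067407×0.48760317 + 0.14215492×0.17746841 = 0.335588
  M+8: 0.39067407×0.33492841 + 0.14215492×0.48760317 = 0.200163
  M+10: 0.14215492×0.33492841 = 0.047612
Scale to base peak (0.335588) = 100: 5.78 : 34.80 : 83.57 : 100.00 : 59.65 : 14.19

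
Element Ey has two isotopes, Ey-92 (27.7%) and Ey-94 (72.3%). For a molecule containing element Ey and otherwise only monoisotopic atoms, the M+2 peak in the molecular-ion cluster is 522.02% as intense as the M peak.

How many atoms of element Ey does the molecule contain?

2

With n Ey atoms, P(M+2)/P(M) = C(n,1)·p^(n−1)q / p^n = n·q/p = n · 0.723/0.277.
n = 5.2202 × 0.277/0.723 = 2.00 ≈ 2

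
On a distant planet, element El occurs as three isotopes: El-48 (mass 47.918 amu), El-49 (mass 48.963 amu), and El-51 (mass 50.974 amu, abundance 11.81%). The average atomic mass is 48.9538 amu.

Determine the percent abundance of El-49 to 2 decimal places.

64.58%

The remaining 88.19% is split between El-48 (fraction x) and El-49 (fraction 0.8819 − x).
Substituting: 47.918x + 48.963(0.8819 − x) = 42.9337706
(47.918 − 48.963)x = -0.2466991  ⇒  x = 0.23608, y = 0.64582
El-48: 23.61%, El-49: 64.58%.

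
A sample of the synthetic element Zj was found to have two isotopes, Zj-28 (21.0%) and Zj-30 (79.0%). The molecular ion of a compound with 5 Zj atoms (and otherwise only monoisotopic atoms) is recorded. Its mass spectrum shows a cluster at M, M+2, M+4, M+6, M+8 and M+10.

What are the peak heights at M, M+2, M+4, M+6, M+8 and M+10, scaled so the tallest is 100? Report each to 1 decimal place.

The 5 Zj atoms are independent, so intensities follow the terms of (0.210 + 0.790)^5.
P(M) = 0.210^5 = 0.000408
P(M+2) = 5 × 0.210^4 × 0.790^1 = 0.007682
P(M+4) = 10 × 0.210^3 × 0.790^2 = 0.057798
P(M+6) = 10 × 0.210^2 × 0.790^3 = 0.217430
P(M+8) = 5 × 0.210^1 × 0.790^4 = 0.408976
P(M+10) = 0.790^5 = 0.307706
The M+8 peak is largest (0.408976); scaling to 100 gives 0.1 : 1.9 : 14.1 : 53.2 : 100.0 : 75.2.

0.1 : 1.9 : 14.1 : 53.2 : 100.0 : 75.2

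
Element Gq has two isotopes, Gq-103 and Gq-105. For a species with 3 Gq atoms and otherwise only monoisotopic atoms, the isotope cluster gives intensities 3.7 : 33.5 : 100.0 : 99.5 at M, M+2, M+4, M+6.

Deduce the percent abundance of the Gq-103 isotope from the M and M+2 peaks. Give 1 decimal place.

Let p = fractional abundance of Gq-103. I(M+2)/I(M) = [C(3,1)·p^2·(1−p)] / p^3 = 3·(1−p)/p = 33.5/3.7 = 9.0541
(1−p)/p = 9.0541/3 = 3.0180  ⇒  p = 1/(1 + 3.0180) = 0.2489
Gq-103: 24.9%, Gq-105: 75.1%.

24.9%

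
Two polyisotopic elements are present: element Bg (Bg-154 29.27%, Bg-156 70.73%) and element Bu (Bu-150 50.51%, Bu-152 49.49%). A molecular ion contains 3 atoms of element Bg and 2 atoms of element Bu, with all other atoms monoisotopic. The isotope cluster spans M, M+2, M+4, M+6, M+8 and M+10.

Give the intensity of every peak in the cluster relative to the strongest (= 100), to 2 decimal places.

Element Bg pattern (n=3): 0.02507657 : 0.18179015 : 0.43928998 : 0.3538433
Element Bu pattern (n=2): 0.25512601 : 0.49994798 : 0.24492601
Convolve the two distributions (both contribute in 2-u steps):
  M: 0.02507657×0.25512601 = 0.006398
  M+2: 0.02507657×0.49994798 + 0.18179015×0.25512601 = 0.058916
  M+4: 0.02507657×0.24492601 + 0.18179015×0.49994798 + 0.43928998×0.25512601 = 0.209102
  M+6: 0.18179015×0.24492601 + 0.43928998×0.49994798 + 0.3538433×0.25512601 = 0.354422
  M+8: 0.43928998×0.24492601 + 0.3538433×0.49994798 = 0.284497
  M+10: 0.3538433×0.24492601 = 0.086665
Scale to base peak (0.354422) = 100: 1.81 : 16.62 : 59.00 : 100.00 : 80.27 : 24.45

1.81 : 16.62 : 59.00 : 100.00 : 80.27 : 24.45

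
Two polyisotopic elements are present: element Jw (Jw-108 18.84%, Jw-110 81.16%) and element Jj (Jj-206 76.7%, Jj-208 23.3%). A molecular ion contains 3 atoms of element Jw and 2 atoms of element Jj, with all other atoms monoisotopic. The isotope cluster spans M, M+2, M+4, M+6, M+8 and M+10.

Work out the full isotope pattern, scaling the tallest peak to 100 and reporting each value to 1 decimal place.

Element Jw pattern (n=3): 0.00668718 : 0.08642215 : 0.37229417 : 0.5345965
Element Jj pattern (n=2): 0.588289 : 0.357422 : 0.054289
Convolve the two distributions (both contribute in 2-u steps):
  M: 0.00668718×0.588289 = 0.003934
  M+2: 0.00668718×0.357422 + 0.08642215×0.588289 = 0.053231
  M+4: 0.00668718×0.054289 + 0.08642215×0.357422 + 0.37229417×0.588289 = 0.250269
  M+6: 0.08642215×0.054289 + 0.37229417×0.357422 + 0.5345965×0.588289 = 0.452255
  M+8: 0.37229417×0.054289 + 0.5345965×0.357422 = 0.211288
  M+10: 0.5345965×0.054289 = 0.029023
Scale to base peak (0.452255) = 100: 0.9 : 11.8 : 55.3 : 100.0 : 46.7 : 6.4

0.9 : 11.8 : 55.3 : 100.0 : 46.7 : 6.4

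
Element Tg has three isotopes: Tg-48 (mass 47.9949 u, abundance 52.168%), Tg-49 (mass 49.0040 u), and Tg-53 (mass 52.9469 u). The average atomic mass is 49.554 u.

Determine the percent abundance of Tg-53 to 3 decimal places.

Let x and y be the fractions of Tg-49 and Tg-53. Then x + y = 1 − 0.52168 = 0.47832 and 49.0040x + 52.9469y = 49.554 − 0.52168×47.9949 = 24.516020568.
Substituting: 49.0040x + 52.9469(0.47832 − x) = 24.516020568
(49.0040 − 52.9469)x = -0.80954064  ⇒  x = 0.20532, y = 0.27300
Tg-49: 20.532%, Tg-53: 27.300%.

27.300%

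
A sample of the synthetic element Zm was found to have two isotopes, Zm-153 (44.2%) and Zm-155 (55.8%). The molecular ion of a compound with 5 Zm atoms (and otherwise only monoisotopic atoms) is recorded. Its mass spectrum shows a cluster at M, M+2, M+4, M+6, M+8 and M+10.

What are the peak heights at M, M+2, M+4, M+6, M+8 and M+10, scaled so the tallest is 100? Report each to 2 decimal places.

Each Zm atom is independently Zm-153 (p = 0.442) or Zm-155 (q = 0.558); the cluster is the binomial expansion (p + q)^5.
P(M) = 0.442^5 = 0.016870
P(M+2) = 5 × 0.442^4 × 0.558^1 = 0.106486
P(M+4) = 10 × 0.442^3 × 0.558^2 = 0.268866
P(M+6) = 10 × 0.442^2 × 0.558^3 = 0.339428
P(M+8) = 5 × 0.442^1 × 0.558^4 = 0.214254
P(M+10) = 0.558^5 = 0.054097
The M+6 peak is largest (0.339428); scaling to 100 gives 4.97 : 31.37 : 79.21 : 100.00 : 63.12 : 15.94.

4.97 : 31.37 : 79.21 : 100.00 : 63.12 : 15.94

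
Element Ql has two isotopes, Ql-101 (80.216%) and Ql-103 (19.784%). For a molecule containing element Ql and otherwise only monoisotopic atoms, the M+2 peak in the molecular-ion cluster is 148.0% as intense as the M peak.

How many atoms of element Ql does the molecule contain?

With n Ql atoms, P(M+2)/P(M) = C(n,1)·p^(n−1)q / p^n = n·q/p = n · 0.19784/0.80216.
n = 1.480 × 0.80216/0.19784 = 6.00 ≈ 6

6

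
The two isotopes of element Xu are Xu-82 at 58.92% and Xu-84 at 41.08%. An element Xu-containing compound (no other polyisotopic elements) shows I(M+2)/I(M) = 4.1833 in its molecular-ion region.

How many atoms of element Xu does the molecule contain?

With n Xu atoms, P(M+2)/P(M) = C(n,1)·p^(n−1)q / p^n = n·q/p = n · 0.4108/0.5892.
n = 4.1833 × 0.5892/0.4108 = 6.00 ≈ 6

6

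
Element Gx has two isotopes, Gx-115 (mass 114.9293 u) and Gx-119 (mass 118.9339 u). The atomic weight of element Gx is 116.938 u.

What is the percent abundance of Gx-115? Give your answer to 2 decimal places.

Let x be the fractional abundance of Gx-115; then Gx-119 has abundance 1 − x.
114.9293·x + 118.9339·(1 − x) = 116.938
(114.9293 − 118.9339)·x = 116.938 − 118.9339
x = -1.9959 / -4.0046 = 0.49840 → 49.84% Gx-115, 50.16% Gx-119.

49.84%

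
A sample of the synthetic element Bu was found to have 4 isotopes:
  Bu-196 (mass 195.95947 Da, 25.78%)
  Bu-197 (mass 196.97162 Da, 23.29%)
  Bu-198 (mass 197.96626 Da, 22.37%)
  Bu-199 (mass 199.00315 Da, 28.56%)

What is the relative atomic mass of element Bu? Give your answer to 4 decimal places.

197.5134 Da

The abundance-weighted mean is 0.2578 × 195.95947 + 0.2329 × 196.97162 + 0.2237 × 197.96626 + 0.2856 × 199.00315
= 50.518351 + 45.874690 + 44.285052 + 56.835300 = 197.513393 Da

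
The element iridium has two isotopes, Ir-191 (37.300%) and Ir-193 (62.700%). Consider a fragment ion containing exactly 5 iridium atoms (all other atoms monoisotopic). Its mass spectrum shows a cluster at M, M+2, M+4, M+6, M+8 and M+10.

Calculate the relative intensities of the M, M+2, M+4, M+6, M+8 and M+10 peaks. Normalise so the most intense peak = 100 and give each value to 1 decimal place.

2.1 : 17.7 : 59.5 : 100.0 : 84.0 : 28.3

Each Ir atom is independently Ir-191 (p = 0.37300) or Ir-193 (q = 0.62700); the cluster is the binomial expansion (p + q)^5.
P(M) = 0.37300^5 = 0.007220
P(M+2) = 5 × 0.37300^4 × 0.62700^1 = 0.060684
P(M+4) = 10 × 0.37300^3 × 0.62700^2 = 0.204015
P(M+6) = 10 × 0.37300^2 × 0.62700^3 = 0.342942
P(M+8) = 5 × 0.37300^1 × 0.62700^4 = 0.288237
P(M+10) = 0.62700^5 = 0.096903
The M+6 peak is largest (0.342942); scaling to 100 gives 2.1 : 17.7 : 59.5 : 100.0 : 84.0 : 28.3.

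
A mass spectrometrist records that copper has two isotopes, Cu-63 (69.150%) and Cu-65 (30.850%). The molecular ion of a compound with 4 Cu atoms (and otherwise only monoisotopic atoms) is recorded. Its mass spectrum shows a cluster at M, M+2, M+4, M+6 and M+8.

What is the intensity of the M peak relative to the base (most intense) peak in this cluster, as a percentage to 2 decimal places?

56.04%

Term probabilities: M 0.2286, M+2 0.4080, M+4 0.2731, M+6 0.0812, M+8 0.0091. Base peak = M+2.
P(M+2) = C(4,1) × 0.69150^3 × 0.30850^1 = 4 × 0.33065611 × 0.3085 = 0.408030 (base)
P(M) = C(4,0) × 0.69150^4 × 0.30850^0 = 1 × 0.2286487 × 1.0000 = 0.228649
Relative intensity = 0.228649 / 0.408030 × 100 = 56.04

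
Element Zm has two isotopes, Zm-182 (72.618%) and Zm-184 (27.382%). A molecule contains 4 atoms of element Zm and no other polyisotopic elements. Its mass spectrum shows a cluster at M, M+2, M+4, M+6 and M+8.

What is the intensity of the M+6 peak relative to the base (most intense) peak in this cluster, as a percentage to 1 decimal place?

Term probabilities: M 0.2781, M+2 0.4194, M+4 0.2372, M+6 0.0596, M+8 0.0056. Base peak = M+2.
P(M+2) = C(4,1) × 0.72618^3 × 0.27382^1 = 4 × 0.38294187 × 0.27382 = 0.419429 (base)
P(M+6) = C(4,3) × 0.72618^1 × 0.27382^3 = 4 × 0.72618 × 0.02053031 = 0.059635
Relative intensity = 0.059635 / 0.419429 × 100 = 14.2

14.2%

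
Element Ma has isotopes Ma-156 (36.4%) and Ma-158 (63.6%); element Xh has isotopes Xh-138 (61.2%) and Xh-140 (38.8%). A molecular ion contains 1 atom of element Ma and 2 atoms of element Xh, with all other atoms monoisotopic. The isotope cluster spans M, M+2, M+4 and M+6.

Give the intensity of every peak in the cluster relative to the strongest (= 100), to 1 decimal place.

33.2 : 100.0 : 86.8 : 23.3

Element Ma pattern (n=1): 0.3640 : 0.6360
Element Xh pattern (n=2): 0.374544 : 0.474912 : 0.150544
Convolve the two distributions (both contribute in 2-u steps):
  M: 0.3640×0.374544 = 0.136334
  M+2: 0.3640×0.474912 + 0.6360×0.374544 = 0.411078
  M+4: 0.3640×0.150544 + 0.6360×0.474912 = 0.356842
  M+6: 0.6360×0.150544 = 0.095746
Scale to base peak (0.411078) = 100: 33.2 : 100.0 : 86.8 : 23.3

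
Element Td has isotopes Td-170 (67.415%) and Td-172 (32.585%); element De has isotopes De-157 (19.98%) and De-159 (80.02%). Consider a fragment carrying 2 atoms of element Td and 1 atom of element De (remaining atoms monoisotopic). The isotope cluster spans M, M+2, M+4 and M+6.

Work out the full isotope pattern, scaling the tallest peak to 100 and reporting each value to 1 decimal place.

20.1 : 100.0 : 82.6 : 18.8

Element Td pattern (n=2): 0.45447822 : 0.43934355 : 0.10617822
Element De pattern (n=1): 0.1998 : 0.8002
Convolve the two distributions (both contribute in 2-u steps):
  M: 0.45447822×0.1998 = 0.090805
  M+2: 0.45447822×0.8002 + 0.43934355×0.1998 = 0.451454
  M+4: 0.43934355×0.8002 + 0.10617822×0.1998 = 0.372777
  M+6: 0.10617822×0.8002 = 0.084964
Scale to base peak (0.451454) = 100: 20.1 : 100.0 : 82.6 : 18.8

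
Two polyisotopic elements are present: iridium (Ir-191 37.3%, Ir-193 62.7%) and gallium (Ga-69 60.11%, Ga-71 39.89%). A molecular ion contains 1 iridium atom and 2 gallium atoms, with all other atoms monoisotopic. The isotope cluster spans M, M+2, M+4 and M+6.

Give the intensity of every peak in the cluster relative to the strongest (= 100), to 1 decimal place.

33.2 : 100.0 : 88.8 : 24.6

Iridium pattern (n=1): 0.3730 : 0.6270
Gallium pattern (n=2): 0.36132121 : 0.47955758 : 0.15912121
Convolve the two distributions (both contribute in 2-u steps):
  M: 0.3730×0.36132121 = 0.134773
  M+2: 0.3730×0.47955758 + 0.6270×0.36132121 = 0.405423
  M+4: 0.3730×0.15912121 + 0.6270×0.47955758 = 0.360035
  M+6: 0.6270×0.15912121 = 0.099769
Scale to base peak (0.405423) = 100: 33.2 : 100.0 : 88.8 : 24.6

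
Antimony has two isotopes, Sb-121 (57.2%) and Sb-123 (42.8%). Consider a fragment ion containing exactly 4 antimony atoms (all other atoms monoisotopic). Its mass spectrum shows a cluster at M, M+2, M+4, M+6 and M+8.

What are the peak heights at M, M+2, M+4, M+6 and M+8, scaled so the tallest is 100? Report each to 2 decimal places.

29.77 : 89.10 : 100.00 : 49.88 : 9.33

Expanding (0.572 + 0.428)^4:
P(M) = 0.572^4 = 0.107049
P(M+2) = 4 × 0.572^3 × 0.428^1 = 0.320400
P(M+4) = 6 × 0.572^2 × 0.428^2 = 0.359609
P(M+6) = 4 × 0.572^1 × 0.428^3 = 0.179385
P(M+8) = 0.428^4 = 0.033556
The M+4 peak is largest (0.359609); scaling to 100 gives 29.77 : 89.10 : 100.00 : 49.88 : 9.33.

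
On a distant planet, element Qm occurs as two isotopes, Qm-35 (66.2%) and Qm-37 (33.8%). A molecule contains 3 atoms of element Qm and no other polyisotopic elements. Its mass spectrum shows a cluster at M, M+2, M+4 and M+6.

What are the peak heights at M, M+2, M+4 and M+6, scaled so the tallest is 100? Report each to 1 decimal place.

The 3 Qm atoms are independent, so intensities follow the terms of (0.662 + 0.338)^3.
P(M) = 0.662^3 = 0.290118
P(M+2) = 3 × 0.662^2 × 0.338^1 = 0.444379
P(M+4) = 3 × 0.662^1 × 0.338^2 = 0.226889
P(M+6) = 0.338^3 = 0.038614
The M+2 peak is largest (0.444379); scaling to 100 gives 65.3 : 100.0 : 51.1 : 8.7.

65.3 : 100.0 : 51.1 : 8.7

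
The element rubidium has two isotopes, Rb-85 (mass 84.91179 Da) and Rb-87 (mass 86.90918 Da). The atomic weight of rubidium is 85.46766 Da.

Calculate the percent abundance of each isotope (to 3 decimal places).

Rb-85: 72.170%, Rb-87: 27.830%

With x = fraction of Rb-85 (so Rb-87 is 1 − x):
84.91179·x + 86.90918·(1 − x) = 85.46766
(84.91179 − 86.90918)·x = 85.46766 − 86.90918
x = -1.44152 / -1.99739 = 0.72170 → 72.170% Rb-85, 27.830% Rb-87.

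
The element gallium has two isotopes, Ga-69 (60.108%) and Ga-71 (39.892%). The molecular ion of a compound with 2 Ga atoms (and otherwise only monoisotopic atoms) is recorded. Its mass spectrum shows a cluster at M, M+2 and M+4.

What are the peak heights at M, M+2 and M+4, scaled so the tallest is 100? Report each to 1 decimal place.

Expanding (0.60108 + 0.39892)^2:
P(M) = 0.60108^2 = 0.361297
P(M+2) = 2 × 0.60108^1 × 0.39892^1 = 0.479566
P(M+4) = 0.39892^2 = 0.159137
The M+2 peak is largest (0.479566); scaling to 100 gives 75.3 : 100.0 : 33.2.

75.3 : 100.0 : 33.2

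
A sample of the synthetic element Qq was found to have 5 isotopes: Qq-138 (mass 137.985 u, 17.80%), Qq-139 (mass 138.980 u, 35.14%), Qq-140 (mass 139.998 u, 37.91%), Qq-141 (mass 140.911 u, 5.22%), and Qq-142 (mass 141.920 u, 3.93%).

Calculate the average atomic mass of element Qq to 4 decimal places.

139.4052 u

Weight each isotope mass by its fractional abundance: 0.1780 × 137.985 + 0.3514 × 138.980 + 0.3791 × 139.998 + 0.0522 × 140.911 + 0.0393 × 141.920
= 24.56133 + 48.83757 + 53.07324 + 7.35555 + 5.57746 = 139.40515 u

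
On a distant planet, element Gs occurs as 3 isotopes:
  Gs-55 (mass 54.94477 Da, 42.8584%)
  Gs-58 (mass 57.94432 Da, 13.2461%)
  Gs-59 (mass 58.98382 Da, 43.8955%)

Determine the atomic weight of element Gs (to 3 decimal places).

57.115 Da

Average mass = Σ (abundance × isotope mass) = 0.428584 × 54.94477 + 0.132461 × 57.94432 + 0.438955 × 58.98382
= 23.548449 + 7.675363 + 25.891243 = 57.115055 Da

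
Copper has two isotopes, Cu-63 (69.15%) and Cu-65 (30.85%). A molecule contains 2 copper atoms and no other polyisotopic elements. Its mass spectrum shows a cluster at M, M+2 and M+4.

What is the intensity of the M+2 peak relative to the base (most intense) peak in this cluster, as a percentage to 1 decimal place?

89.2%

Binomial terms of (0.6915 + 0.3085)^2: M 0.4782, M+2 0.4267, M+4 0.0952 → M is the base peak.
P(M) = C(2,0) × 0.6915^2 × 0.3085^0 = 1 × 0.47817225 × 1.0000 = 0.478172 (base)
P(M+2) = C(2,1) × 0.6915^1 × 0.3085^1 = 2 × 0.6915 × 0.3085 = 0.426656
Relative intensity = 0.426656 / 0.478172 × 100 = 89.2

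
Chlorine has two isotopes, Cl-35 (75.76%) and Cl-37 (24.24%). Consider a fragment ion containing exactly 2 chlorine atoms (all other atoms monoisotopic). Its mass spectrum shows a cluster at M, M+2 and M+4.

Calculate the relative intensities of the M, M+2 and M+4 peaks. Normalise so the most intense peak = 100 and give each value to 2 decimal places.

100.00 : 63.99 : 10.24

Each Cl atom is independently Cl-35 (p = 0.7576) or Cl-37 (q = 0.2424); the cluster is the binomial expansion (p + q)^2.
P(M) = 0.7576^2 = 0.573958
P(M+2) = 2 × 0.7576^1 × 0.2424^1 = 0.367284
P(M+4) = 0.2424^2 = 0.058758
The M peak is largest (0.573958); scaling to 100 gives 100.00 : 63.99 : 10.24.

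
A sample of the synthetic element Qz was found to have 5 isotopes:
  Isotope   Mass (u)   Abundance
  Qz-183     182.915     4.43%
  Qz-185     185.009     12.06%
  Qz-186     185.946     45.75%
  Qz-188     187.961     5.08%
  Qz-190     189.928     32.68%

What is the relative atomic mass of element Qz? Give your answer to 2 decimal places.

187.10 u

The abundance-weighted mean is 0.0443 × 182.915 + 0.1206 × 185.009 + 0.4575 × 185.946 + 0.0508 × 187.961 + 0.3268 × 189.928
= 8.1031 + 22.3121 + 85.0703 + 9.5484 + 62.0685 = 187.1024 u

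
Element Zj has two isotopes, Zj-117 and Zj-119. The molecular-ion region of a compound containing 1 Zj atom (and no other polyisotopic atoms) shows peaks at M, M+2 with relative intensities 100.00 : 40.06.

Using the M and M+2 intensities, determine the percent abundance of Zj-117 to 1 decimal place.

Write p for the Zj-117 fraction. I(M+2)/I(M) = [C(1,1)·p^0·(1−p)] / p^1 = 1·(1−p)/p = 40.06/100.00 = 0.4006
(1−p)/p = 0.4006/1 = 0.4006  ⇒  p = 1/(1 + 0.4006) = 0.7140
Zj-117: 71.4%, Zj-119: 28.6%.

71.4%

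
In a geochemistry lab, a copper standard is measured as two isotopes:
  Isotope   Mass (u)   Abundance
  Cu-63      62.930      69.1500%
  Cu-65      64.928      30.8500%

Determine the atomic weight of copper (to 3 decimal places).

63.546 u

The abundance-weighted mean is 0.691500 × 62.930 + 0.308500 × 64.928
= 43.5161 + 20.0303 = 63.5464 u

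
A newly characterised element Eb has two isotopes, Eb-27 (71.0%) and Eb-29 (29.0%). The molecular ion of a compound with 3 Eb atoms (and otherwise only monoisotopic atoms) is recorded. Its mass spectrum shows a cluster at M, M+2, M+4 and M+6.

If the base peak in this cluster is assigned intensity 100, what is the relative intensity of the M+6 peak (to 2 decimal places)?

(0.710 + 0.290)^3 gives M 0.3579, M+2 0.4386, M+4 0.1791, M+6 0.0244; the largest is M+2.
P(M+2) = C(3,1) × 0.710^2 × 0.290^1 = 3 × 0.5041 × 0.2900 = 0.438567 (base)
P(M+6) = C(3,3) × 0.710^0 × 0.290^3 = 1 × 1.0000 × 0.024389 = 0.024389
Relative intensity = 0.024389 / 0.438567 × 100 = 5.56

5.56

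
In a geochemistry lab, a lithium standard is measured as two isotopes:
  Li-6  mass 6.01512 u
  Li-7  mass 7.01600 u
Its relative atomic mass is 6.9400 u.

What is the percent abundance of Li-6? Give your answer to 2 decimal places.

Let x be the fractional abundance of Li-6; then Li-7 has abundance 1 − x.
6.01512·x + 7.01600·(1 − x) = 6.9400
(6.01512 − 7.01600)·x = 6.9400 − 7.01600
x = -0.07600 / -1.00088 = 0.07593 → 7.59% Li-6, 92.41% Li-7.

7.59%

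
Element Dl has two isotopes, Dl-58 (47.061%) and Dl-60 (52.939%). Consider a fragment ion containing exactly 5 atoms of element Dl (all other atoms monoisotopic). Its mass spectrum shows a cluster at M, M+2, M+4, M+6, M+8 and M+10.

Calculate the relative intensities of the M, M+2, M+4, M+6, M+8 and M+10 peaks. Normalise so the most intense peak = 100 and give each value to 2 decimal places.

Expanding (0.47061 + 0.52939)^5:
P(M) = 0.47061^5 = 0.023084
P(M+2) = 5 × 0.47061^4 × 0.52939^1 = 0.129835
P(M+4) = 10 × 0.47061^3 × 0.52939^2 = 0.292102
P(M+6) = 10 × 0.47061^2 × 0.52939^3 = 0.328586
P(M+8) = 5 × 0.47061^1 × 0.52939^4 = 0.184814
P(M+10) = 0.52939^5 = 0.041579
The M+6 peak is largest (0.328586); scaling to 100 gives 7.03 : 39.51 : 88.90 : 100.00 : 56.25 : 12.65.

7.03 : 39.51 : 88.90 : 100.00 : 56.25 : 12.65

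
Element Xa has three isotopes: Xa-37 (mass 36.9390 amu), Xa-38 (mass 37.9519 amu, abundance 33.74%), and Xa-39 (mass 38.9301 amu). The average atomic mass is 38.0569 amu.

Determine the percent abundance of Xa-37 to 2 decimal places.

Let x and y be the fractions of Xa-37 and Xa-39. Then x + y = 1 − 0.3374 = 0.6626 and 36.9390x + 38.9301y = 38.0569 − 0.3374×37.9519 = 25.25192894.
Substituting: 36.9390x + 38.9301(0.6626 − x) = 25.25192894
(36.9390 − 38.9301)x = -0.54315532  ⇒  x = 0.27279, y = 0.38981
Xa-37: 27.28%, Xa-39: 38.98%.

27.28%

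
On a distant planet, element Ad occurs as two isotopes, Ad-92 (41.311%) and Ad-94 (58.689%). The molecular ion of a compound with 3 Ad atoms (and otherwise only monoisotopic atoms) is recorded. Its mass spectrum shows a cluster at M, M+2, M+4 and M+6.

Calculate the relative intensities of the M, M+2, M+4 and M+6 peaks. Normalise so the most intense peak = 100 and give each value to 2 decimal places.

16.52 : 70.39 : 100.00 : 47.36

Each Ad atom is independently Ad-92 (p = 0.41311) or Ad-94 (q = 0.58689); the cluster is the binomial expansion (p + q)^3.
P(M) = 0.41311^3 = 0.070501
P(M+2) = 3 × 0.41311^2 × 0.58689^1 = 0.300476
P(M+4) = 3 × 0.41311^1 × 0.58689^2 = 0.426875
P(M+6) = 0.58689^3 = 0.202148
The M+4 peak is largest (0.426875); scaling to 100 gives 16.52 : 70.39 : 100.00 : 47.36.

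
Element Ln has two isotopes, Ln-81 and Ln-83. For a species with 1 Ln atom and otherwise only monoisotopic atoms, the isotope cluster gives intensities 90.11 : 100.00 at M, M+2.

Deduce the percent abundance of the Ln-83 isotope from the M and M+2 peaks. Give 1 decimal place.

52.6%

If p is the fraction of Ln that is Ln-81, then I(M+2)/I(M) = [C(1,1)·p^0·(1−p)] / p^1 = 1·(1−p)/p = 100.00/90.11 = 1.1098
(1−p)/p = 1.1098/1 = 1.1098  ⇒  p = 1/(1 + 1.1098) = 0.4740
Ln-81: 47.4%, Ln-83: 52.6%.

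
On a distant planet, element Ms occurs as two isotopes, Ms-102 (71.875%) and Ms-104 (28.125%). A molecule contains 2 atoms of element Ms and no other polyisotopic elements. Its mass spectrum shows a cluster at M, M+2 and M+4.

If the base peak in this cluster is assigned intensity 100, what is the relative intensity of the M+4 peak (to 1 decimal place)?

Term probabilities: M 0.5166, M+2 0.4043, M+4 0.0791. Base peak = M.
P(M) = C(2,0) × 0.71875^2 × 0.28125^0 = 1 × 0.51660156 × 1.0000 = 0.516602 (base)
P(M+4) = C(2,2) × 0.71875^0 × 0.28125^2 = 1 × 1.0000 × 0.07910156 = 0.079102
Relative intensity = 0.079102 / 0.516602 × 100 = 15.3

15.3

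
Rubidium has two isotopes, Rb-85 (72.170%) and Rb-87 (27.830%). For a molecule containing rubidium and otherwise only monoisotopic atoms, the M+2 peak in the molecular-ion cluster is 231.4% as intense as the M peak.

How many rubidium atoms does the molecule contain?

The M+2/M ratio from n Rb atoms is n · q/p = n · 0.27830/0.72170.
n = 2.314 × 0.72170/0.27830 = 6.00 ≈ 6

6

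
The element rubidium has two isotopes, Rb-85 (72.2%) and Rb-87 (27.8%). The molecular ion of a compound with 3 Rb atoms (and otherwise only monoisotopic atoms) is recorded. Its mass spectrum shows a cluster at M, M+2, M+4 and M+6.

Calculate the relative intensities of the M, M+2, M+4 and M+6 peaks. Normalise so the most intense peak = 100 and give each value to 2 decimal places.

86.57 : 100.00 : 38.50 : 4.94

The 3 Rb atoms are independent, so intensities follow the terms of (0.722 + 0.278)^3.
P(M) = 0.722^3 = 0.376367
P(M+2) = 3 × 0.722^2 × 0.278^1 = 0.434751
P(M+4) = 3 × 0.722^1 × 0.278^2 = 0.167397
P(M+6) = 0.278^3 = 0.021485
The M+2 peak is largest (0.434751); scaling to 100 gives 86.57 : 100.00 : 38.50 : 4.94.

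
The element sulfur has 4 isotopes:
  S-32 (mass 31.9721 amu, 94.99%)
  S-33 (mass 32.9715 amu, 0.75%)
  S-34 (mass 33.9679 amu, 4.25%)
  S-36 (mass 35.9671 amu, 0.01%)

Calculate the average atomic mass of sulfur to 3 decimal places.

Weight each isotope mass by its fractional abundance: 0.9499 × 31.9721 + 0.0075 × 32.9715 + 0.0425 × 33.9679 + 0.0001 × 35.9671
= 30.37030 + 0.24729 + 1.44364 + 0.00360 = 32.06483 amu

32.065 amu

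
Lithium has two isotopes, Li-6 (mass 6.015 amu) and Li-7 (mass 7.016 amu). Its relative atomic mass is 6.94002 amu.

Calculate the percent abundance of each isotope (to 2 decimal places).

Li-6: 7.59%, Li-7: 92.41%

Writing the weighted mean with unknown fraction x of Li-6:
6.015·x + 7.016·(1 − x) = 6.94002
(6.015 − 7.016)·x = 6.94002 − 7.016
x = -0.07598 / -1.001 = 0.07590 → 7.59% Li-6, 92.41% Li-7.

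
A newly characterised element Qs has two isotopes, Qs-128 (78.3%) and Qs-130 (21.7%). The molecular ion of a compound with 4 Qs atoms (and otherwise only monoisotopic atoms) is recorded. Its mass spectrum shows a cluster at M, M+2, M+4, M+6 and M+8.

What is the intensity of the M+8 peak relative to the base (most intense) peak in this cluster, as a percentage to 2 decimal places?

0.53%

(0.783 + 0.217)^4 gives M 0.3759, M+2 0.4167, M+4 0.1732, M+6 0.0320, M+8 0.0022; the largest is M+2.
P(M+2) = C(4,1) × 0.783^3 × 0.217^1 = 4 × 0.48004869 × 0.2170 = 0.416682 (base)
P(M+8) = C(4,4) × 0.783^0 × 0.217^4 = 1 × 1.0000 × 0.00221737 = 0.002217
Relative intensity = 0.002217 / 0.416682 × 100 = 0.53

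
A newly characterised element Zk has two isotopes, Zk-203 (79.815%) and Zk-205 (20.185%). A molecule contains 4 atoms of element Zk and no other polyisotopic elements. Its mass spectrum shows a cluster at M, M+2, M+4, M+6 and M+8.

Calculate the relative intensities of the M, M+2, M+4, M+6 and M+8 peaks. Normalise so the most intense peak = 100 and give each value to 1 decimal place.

The 4 Zk atoms are independent, so intensities follow the terms of (0.79815 + 0.20185)^4.
P(M) = 0.79815^4 = 0.405824
P(M+2) = 4 × 0.79815^3 × 0.20185^1 = 0.410528
P(M+4) = 6 × 0.79815^2 × 0.20185^2 = 0.155732
P(M+6) = 4 × 0.79815^1 × 0.20185^3 = 0.026256
P(M+8) = 0.20185^4 = 0.001660
The M+2 peak is largest (0.410528); scaling to 100 gives 98.9 : 100.0 : 37.9 : 6.4 : 0.4.

98.9 : 100.0 : 37.9 : 6.4 : 0.4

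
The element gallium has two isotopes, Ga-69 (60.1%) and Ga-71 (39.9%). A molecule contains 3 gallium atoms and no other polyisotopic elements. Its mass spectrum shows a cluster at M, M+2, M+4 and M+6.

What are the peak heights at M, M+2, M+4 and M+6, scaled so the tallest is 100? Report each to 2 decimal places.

50.21 : 100.00 : 66.39 : 14.69

The 3 Ga atoms are independent, so intensities follow the terms of (0.601 + 0.399)^3.
P(M) = 0.601^3 = 0.217082
P(M+2) = 3 × 0.601^2 × 0.399^1 = 0.432358
P(M+4) = 3 × 0.601^1 × 0.399^2 = 0.287039
P(M+6) = 0.399^3 = 0.063521
The M+2 peak is largest (0.432358); scaling to 100 gives 50.21 : 100.00 : 66.39 : 14.69.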